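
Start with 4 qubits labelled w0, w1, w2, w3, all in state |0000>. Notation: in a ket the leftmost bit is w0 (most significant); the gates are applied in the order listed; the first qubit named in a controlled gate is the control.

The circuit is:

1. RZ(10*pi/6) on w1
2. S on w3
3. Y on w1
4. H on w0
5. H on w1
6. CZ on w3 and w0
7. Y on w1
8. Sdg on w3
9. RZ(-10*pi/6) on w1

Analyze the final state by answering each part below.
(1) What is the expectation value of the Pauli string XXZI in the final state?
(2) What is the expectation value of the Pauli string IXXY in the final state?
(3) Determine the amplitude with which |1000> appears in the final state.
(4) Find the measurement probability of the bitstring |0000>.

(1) The observable XXZI averages to 1/2.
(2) In the final state, IXXY has expectation 0.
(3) |1000> carries amplitude -1/2 in the final state.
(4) A full measurement returns |0000> with probability 1/4.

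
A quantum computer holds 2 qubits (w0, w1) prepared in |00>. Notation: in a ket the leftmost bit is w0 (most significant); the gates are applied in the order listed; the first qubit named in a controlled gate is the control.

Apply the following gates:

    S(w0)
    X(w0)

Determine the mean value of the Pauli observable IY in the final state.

The observable IY averages to 0.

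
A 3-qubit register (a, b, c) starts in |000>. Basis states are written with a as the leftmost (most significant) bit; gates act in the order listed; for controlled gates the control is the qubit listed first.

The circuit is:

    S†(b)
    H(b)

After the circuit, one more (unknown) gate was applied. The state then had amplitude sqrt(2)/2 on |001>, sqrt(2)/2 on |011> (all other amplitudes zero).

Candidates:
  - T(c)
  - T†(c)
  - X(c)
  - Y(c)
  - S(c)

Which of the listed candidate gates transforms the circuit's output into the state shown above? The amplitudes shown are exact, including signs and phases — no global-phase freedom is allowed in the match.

The applied gate was X(c).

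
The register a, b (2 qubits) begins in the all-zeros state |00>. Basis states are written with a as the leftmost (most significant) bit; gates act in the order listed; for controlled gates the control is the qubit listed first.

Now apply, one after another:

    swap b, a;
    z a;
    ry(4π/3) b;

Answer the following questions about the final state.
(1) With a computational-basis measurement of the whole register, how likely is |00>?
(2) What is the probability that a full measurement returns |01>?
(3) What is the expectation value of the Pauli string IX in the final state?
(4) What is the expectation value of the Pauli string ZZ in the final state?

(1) A full measurement returns |00> with probability 1/4.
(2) A full measurement returns |01> with probability 3/4.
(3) The expectation value of IX is -sqrt(3)/2.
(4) The expectation value of ZZ is -1/2.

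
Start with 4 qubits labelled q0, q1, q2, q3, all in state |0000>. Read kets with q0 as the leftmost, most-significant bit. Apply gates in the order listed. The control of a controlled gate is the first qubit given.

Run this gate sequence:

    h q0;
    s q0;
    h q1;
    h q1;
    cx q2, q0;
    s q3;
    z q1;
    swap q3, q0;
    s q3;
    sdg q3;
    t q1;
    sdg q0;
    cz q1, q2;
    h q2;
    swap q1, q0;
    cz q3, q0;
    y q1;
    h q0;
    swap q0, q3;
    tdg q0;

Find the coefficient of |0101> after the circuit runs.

The final state's coefficient on |0101> equals sqrt(2)*I/4.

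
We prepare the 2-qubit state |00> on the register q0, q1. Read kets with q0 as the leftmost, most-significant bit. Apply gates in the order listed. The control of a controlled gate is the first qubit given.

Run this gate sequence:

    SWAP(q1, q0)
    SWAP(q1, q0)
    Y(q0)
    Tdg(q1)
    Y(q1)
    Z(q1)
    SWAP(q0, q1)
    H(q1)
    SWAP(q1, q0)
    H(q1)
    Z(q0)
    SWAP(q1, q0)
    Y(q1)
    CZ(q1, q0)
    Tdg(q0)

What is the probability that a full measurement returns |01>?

A full measurement returns |01> with probability 1/4.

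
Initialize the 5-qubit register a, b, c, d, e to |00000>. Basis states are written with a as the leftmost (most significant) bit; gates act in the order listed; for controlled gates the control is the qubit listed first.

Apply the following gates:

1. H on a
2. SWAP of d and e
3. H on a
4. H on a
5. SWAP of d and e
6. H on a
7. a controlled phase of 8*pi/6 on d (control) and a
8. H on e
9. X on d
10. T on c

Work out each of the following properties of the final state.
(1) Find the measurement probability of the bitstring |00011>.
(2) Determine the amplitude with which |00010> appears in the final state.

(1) The probability of measuring |00011> is 1/2. Key observation: the block from step 1 through step 6 cancels to the identity and can be dropped.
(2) |00010> carries amplitude sqrt(2)/2 in the final state.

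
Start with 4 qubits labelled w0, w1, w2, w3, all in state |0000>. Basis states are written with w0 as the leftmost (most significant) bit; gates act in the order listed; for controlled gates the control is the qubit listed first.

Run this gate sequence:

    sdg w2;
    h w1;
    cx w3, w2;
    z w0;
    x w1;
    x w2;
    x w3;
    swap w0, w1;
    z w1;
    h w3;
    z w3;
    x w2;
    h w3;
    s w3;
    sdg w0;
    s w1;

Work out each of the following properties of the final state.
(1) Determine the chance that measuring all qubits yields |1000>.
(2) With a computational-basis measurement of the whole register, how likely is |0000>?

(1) A full measurement returns |1000> with probability 1/2.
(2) A full measurement returns |0000> with probability 1/2.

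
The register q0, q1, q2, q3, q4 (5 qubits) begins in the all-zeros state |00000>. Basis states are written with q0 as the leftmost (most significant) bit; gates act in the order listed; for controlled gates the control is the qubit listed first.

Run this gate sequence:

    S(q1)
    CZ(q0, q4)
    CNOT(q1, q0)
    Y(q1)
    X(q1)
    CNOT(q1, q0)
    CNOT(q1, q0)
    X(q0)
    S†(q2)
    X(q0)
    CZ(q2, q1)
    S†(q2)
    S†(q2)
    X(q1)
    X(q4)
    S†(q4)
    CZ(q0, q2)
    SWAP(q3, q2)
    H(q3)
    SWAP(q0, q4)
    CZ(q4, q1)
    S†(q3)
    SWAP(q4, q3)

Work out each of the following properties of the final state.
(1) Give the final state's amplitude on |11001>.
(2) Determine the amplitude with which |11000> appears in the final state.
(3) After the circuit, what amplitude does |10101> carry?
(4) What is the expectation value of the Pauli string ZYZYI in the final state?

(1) |11001> carries amplitude -sqrt(2)*I/2 in the final state.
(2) The final state's coefficient on |11000> equals sqrt(2)/2.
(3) The final state's coefficient on |10101> equals 0.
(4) The expectation value of ZYZYI is 0.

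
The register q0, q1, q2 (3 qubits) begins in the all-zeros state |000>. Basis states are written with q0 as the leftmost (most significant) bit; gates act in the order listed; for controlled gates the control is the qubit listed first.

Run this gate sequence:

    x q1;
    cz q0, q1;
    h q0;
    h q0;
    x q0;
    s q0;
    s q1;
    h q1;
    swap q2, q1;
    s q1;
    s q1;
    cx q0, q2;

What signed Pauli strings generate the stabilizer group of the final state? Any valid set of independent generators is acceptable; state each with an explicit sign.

The final state is stabilized by the group generated by -IIX, -ZII, +IZI; other independent generating sets are equally valid.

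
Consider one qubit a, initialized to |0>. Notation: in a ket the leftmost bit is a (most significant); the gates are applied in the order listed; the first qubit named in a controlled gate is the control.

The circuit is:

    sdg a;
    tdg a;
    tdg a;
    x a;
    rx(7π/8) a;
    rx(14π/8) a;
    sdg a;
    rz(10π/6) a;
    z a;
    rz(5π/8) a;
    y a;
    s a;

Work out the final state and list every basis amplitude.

The resulting statevector has amplitude -sqrt(sqrt(2)/4 + 1/2)*exp(-41*I*pi/48)*cos(7*pi/16) - sqrt(1/2 - sqrt(2)/4)*exp(-41*I*pi/48)*sin(7*pi/16) on |0>, I*sqrt(1/2 - sqrt(2)/4)*exp(41*I*pi/48)*cos(7*pi/16) - I*sqrt(sqrt(2)/4 + 1/2)*exp(41*I*pi/48)*sin(7*pi/16) on |1>.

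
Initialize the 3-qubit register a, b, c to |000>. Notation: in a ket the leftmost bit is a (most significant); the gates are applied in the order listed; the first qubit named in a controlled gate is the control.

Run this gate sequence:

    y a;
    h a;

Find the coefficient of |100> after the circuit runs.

|100> carries amplitude -sqrt(2)*I/2 in the final state.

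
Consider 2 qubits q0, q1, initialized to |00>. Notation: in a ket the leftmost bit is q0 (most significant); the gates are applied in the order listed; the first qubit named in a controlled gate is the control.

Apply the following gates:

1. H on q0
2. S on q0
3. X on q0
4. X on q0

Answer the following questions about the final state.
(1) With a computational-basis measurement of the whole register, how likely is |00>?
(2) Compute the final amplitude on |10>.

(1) The probability of measuring |00> is 1/2. Key observation: the block from step 3 through step 4 cancels to the identity and can be dropped.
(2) The final state's coefficient on |10> equals sqrt(2)*I/2.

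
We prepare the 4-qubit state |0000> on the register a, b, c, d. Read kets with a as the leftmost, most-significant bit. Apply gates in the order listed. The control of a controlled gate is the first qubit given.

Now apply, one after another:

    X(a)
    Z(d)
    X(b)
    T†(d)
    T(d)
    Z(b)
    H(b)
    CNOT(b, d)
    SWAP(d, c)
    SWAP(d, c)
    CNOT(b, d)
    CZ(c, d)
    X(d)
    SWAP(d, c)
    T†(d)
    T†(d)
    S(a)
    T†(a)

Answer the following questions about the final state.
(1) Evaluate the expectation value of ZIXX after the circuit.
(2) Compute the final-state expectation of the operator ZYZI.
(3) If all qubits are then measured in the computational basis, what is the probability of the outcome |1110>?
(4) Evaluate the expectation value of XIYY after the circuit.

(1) The expectation value of ZIXX is 0. Key observation: gates 8-11 undo each other exactly, leaving only the rest of the circuit to track.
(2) The observable ZYZI averages to 0.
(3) A full measurement returns |1110> with probability 1/2.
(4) In the final state, XIYY has expectation 0.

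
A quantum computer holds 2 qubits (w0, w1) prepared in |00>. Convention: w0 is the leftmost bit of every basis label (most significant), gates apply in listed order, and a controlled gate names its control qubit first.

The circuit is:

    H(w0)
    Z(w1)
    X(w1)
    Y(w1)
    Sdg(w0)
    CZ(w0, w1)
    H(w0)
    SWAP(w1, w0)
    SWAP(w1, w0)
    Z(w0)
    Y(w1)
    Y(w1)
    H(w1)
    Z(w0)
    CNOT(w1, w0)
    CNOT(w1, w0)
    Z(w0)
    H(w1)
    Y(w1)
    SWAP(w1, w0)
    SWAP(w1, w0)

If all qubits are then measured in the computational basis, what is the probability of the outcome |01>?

Outcome |01> occurs with probability 1/2. Key observation: steps 12-19 multiply out to the identity, so the circuit reduces to the remaining gates.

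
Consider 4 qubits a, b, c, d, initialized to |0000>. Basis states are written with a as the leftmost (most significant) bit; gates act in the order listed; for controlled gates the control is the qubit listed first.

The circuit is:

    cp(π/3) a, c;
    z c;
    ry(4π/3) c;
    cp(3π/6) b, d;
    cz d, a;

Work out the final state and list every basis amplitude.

After the circuit, the state carries amplitude -1/2 on |0000>, sqrt(3)/2 on |0010>, and 0 on every other basis state.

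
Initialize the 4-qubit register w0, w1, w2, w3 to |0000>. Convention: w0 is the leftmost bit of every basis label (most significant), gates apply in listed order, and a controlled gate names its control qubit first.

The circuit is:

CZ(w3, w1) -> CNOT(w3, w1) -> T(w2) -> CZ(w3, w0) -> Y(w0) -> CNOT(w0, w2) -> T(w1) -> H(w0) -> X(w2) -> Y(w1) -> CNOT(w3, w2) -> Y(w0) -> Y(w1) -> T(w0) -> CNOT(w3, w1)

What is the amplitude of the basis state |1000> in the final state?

The amplitude on |1000> is -sqrt(2)*exp(I*pi/4)/2.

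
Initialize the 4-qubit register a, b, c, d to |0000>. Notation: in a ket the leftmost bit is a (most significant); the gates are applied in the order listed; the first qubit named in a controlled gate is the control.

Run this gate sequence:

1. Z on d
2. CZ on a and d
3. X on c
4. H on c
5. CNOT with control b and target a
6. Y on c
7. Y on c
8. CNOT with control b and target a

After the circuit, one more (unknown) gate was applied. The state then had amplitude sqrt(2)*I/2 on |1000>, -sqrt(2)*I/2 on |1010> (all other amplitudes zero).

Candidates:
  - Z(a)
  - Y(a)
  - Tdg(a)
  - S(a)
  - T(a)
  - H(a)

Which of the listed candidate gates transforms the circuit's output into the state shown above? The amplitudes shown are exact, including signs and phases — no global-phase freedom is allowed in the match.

The applied gate was Y(a). Key observation: gates 5-8 undo each other exactly, leaving only the rest of the circuit to track.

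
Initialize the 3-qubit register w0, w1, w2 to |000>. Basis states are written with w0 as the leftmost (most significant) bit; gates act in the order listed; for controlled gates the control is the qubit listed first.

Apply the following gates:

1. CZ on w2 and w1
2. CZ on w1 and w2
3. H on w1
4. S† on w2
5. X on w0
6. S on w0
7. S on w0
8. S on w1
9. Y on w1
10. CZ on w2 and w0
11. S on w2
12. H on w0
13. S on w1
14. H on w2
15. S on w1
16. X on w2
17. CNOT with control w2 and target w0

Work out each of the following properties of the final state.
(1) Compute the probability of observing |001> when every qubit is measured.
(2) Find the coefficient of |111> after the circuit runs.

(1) Outcome |001> occurs with probability 1/8.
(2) The final state's coefficient on |111> equals sqrt(2)*I/4.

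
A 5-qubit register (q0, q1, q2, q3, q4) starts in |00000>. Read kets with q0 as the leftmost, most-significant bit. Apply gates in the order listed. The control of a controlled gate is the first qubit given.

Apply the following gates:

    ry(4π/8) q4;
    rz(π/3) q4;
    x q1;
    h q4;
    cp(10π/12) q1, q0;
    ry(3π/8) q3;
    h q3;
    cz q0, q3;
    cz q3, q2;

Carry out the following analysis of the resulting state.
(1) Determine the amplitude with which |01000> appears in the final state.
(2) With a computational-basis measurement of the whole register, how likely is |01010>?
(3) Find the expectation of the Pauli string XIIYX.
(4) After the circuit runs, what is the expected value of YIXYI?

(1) The amplitude on |01000> is sqrt(3)*cos(pi/16)/2.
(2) A full measurement returns |01010> with probability 3/8 - 3*sqrt(sqrt(2) + 2)/16.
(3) In the final state, XIIYX has expectation 0.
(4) In the final state, YIXYI has expectation 0.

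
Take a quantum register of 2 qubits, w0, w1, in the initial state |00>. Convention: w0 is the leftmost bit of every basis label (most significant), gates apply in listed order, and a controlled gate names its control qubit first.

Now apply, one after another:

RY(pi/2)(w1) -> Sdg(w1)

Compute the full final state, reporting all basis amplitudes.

The resulting statevector has amplitude sqrt(2)/2 on |00>, -sqrt(2)*I/2 on |01>, 0 on |10>, 0 on |11>.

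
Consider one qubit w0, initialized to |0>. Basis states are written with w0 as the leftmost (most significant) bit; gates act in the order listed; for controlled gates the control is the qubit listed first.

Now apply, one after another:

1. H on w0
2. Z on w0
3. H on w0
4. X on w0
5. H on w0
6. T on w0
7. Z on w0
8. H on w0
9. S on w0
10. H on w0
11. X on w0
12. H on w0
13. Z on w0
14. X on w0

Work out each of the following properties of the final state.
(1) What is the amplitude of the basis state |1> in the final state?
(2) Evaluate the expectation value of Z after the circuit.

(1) |1> carries amplitude 1/2 - exp(I*pi/4)/2 in the final state. Key observation: gates 10-13 undo each other exactly, leaving only the rest of the circuit to track.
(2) The observable Z averages to sqrt(2)/2.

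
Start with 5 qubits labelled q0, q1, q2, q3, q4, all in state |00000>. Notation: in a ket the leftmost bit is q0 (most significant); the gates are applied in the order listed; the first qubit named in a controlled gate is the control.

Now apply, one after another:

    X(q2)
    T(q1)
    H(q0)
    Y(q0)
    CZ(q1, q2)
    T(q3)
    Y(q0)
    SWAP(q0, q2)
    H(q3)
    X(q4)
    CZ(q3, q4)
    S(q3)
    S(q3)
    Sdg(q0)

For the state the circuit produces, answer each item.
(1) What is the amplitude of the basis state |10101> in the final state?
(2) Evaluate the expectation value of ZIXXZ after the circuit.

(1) The amplitude on |10101> is -I/2.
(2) The observable ZIXXZ averages to 1.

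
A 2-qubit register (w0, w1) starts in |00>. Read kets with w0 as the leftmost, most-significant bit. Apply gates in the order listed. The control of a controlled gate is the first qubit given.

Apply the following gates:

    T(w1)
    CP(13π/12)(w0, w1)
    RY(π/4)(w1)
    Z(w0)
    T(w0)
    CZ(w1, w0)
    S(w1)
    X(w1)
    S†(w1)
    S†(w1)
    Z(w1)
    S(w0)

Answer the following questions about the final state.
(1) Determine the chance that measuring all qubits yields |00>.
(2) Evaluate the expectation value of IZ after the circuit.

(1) A full measurement returns |00> with probability 1/2 - sqrt(2)/4.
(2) In the final state, IZ has expectation -sqrt(2)/2.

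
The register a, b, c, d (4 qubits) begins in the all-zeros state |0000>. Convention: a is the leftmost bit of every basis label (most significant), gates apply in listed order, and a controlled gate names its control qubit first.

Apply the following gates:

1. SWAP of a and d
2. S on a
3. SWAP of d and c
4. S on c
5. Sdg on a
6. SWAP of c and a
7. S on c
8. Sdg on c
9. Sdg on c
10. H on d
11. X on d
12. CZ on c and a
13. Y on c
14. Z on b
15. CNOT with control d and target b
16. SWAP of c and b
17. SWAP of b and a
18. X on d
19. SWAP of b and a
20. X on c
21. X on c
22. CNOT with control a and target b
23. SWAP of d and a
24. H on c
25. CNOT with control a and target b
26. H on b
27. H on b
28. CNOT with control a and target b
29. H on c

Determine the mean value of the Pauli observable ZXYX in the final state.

The expectation value of ZXYX is 0. Key observation: the block from step 24 through step 29 cancels to the identity and can be dropped.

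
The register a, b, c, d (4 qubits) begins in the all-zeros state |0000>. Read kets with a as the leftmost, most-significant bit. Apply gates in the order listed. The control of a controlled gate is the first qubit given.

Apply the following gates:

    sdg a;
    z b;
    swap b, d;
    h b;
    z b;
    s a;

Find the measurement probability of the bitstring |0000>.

The probability of measuring |0000> is 1/2.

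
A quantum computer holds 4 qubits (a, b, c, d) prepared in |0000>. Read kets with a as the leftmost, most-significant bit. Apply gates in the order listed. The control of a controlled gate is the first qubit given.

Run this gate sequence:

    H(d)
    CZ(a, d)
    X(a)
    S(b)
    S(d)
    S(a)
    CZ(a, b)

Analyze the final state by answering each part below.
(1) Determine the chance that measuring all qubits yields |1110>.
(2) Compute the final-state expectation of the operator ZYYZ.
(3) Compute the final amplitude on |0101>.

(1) The probability of measuring |1110> is 0.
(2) The expectation value of ZYYZ is 0.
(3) |0101> carries amplitude 0 in the final state.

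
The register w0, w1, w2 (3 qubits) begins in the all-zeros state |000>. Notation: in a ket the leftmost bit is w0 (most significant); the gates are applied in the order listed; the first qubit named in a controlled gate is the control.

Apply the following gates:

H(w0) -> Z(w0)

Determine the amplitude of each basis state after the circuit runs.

The final amplitudes are sqrt(2)/2 on |000>, -sqrt(2)/2 on |100>, and 0 on every other basis state.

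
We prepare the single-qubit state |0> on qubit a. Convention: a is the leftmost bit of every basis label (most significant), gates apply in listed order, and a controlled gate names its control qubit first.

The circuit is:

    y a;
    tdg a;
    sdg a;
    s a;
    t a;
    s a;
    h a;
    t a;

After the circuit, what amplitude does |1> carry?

The final state's coefficient on |1> equals sqrt(2)*exp(I*pi/4)/2. Key observation: the block from step 2 through step 5 cancels to the identity and can be dropped.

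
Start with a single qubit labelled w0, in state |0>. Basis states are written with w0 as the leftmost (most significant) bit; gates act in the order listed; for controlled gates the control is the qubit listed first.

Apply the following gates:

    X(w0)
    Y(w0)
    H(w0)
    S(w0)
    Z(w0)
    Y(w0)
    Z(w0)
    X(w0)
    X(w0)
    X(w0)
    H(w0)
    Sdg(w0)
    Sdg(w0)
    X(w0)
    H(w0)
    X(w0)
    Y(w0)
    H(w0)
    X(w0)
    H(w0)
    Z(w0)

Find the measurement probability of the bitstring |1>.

A full measurement returns |1> with probability 1/2. Key observation: the block from step 18 through step 21 cancels to the identity and can be dropped.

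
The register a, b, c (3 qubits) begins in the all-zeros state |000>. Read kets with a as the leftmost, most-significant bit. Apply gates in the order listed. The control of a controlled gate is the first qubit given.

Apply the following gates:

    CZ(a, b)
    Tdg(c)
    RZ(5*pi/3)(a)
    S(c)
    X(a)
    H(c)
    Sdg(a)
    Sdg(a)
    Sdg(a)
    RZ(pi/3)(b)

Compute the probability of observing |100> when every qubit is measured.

Outcome |100> occurs with probability 1/2.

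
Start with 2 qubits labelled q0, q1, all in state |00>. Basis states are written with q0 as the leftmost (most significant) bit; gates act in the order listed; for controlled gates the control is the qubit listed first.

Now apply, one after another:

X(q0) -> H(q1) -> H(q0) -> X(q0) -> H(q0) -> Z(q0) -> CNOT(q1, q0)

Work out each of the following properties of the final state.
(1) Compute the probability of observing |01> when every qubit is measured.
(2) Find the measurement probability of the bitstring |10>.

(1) A full measurement returns |01> with probability 1/2.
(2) Outcome |10> occurs with probability 1/2.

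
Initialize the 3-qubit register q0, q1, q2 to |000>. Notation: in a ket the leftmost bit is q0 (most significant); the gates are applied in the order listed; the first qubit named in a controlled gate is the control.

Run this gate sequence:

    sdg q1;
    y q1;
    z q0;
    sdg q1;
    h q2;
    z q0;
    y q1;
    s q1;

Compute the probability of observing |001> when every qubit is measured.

Outcome |001> occurs with probability 1/2.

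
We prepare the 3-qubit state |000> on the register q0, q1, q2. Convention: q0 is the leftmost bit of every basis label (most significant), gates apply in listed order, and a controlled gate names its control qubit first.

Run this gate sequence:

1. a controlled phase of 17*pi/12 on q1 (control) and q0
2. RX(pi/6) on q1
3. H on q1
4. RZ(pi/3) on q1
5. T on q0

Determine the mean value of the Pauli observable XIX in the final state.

The observable XIX averages to 0.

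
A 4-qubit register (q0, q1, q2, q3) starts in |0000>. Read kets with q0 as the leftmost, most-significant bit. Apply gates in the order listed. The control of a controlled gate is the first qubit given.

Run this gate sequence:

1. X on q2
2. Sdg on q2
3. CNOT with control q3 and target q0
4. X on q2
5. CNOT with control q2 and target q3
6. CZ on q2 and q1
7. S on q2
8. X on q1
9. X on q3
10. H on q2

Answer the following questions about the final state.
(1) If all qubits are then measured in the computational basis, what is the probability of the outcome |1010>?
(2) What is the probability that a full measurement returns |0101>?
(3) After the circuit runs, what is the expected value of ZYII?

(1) The probability of measuring |1010> is 0.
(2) The probability of measuring |0101> is 1/2.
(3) The observable ZYII averages to 0.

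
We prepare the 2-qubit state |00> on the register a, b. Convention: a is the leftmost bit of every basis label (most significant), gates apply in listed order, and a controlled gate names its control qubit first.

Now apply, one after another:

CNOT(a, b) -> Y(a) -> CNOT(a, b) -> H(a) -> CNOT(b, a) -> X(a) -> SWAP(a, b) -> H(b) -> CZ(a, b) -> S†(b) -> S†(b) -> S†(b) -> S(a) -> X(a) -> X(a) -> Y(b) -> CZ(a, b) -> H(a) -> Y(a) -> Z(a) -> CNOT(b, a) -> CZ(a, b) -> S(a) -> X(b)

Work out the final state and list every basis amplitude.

The resulting statevector has amplitude 0 on |00>, sqrt(2)*I/2 on |01>, 0 on |10>, sqrt(2)/2 on |11>.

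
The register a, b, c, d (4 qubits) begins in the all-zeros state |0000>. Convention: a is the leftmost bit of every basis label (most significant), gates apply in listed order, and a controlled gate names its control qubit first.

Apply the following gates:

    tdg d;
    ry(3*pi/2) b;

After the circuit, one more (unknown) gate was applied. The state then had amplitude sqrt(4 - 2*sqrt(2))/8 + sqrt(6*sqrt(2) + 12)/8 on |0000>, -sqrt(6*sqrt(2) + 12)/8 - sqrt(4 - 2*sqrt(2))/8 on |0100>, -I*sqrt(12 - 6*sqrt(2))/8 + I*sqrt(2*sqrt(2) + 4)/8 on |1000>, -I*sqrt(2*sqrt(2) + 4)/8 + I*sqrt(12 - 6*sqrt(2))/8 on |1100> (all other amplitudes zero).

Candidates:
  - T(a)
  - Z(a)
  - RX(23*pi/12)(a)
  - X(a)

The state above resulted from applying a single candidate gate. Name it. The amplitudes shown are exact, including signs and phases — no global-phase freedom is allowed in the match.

It was RX(23*pi/12)(a) that produced the state shown.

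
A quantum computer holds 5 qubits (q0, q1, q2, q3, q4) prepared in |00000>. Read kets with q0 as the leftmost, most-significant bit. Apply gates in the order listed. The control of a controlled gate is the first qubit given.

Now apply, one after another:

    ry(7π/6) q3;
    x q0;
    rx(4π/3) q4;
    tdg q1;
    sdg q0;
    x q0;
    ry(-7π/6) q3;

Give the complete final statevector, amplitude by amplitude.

After the circuit, the state carries amplitude I/2 on |00000>, -sqrt(3)/2 on |00001>, and 0 on every other basis state.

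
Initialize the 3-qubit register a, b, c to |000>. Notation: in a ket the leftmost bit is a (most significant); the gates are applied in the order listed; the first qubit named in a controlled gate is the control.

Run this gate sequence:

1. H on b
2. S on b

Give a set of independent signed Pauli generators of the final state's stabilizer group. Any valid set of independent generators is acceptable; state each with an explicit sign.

The final state is stabilized by the group generated by +IYI, +ZII, +IIZ; other independent generating sets are equally valid.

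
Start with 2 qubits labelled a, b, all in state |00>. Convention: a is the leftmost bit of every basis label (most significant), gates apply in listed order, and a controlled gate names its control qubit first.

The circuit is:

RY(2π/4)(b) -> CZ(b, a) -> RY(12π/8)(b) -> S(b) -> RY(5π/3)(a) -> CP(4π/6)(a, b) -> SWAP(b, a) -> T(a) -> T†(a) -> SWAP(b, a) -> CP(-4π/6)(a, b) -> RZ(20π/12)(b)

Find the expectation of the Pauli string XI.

In the final state, XI has expectation -sqrt(3)/2. Key observation: steps 6-11 multiply out to the identity, so the circuit reduces to the remaining gates.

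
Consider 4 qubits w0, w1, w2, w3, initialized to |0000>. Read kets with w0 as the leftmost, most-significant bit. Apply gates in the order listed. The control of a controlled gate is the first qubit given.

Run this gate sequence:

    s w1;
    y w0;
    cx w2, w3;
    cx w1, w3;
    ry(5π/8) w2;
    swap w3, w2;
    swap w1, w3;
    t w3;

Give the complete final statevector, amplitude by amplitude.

After the circuit, the state carries amplitude I*cos(5*pi/16) on |1000>, I*sin(5*pi/16) on |1100>, and 0 on every other basis state.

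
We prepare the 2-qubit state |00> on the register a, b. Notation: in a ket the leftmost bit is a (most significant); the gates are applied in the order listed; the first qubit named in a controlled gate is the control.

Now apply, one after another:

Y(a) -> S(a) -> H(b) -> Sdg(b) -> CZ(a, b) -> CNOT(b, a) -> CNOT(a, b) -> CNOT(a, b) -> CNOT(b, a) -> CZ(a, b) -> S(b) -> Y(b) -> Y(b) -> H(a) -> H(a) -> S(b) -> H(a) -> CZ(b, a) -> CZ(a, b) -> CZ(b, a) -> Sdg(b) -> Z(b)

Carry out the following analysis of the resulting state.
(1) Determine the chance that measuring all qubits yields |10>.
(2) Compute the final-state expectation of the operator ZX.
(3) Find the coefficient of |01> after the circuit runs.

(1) Outcome |10> occurs with probability 1/4. Key observation: the block from step 5 through step 10 cancels to the identity and can be dropped.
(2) The expectation value of ZX is -1.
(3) The final state's coefficient on |01> equals 1/2.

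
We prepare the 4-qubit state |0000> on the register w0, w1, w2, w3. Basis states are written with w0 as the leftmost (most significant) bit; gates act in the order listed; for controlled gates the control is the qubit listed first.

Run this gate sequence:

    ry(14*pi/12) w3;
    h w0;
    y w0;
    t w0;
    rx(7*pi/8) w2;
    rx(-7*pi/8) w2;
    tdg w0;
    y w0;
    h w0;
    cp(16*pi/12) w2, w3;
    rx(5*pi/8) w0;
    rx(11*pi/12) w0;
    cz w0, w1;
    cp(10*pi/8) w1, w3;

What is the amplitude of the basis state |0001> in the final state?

The amplitude on |0001> is -3*sqrt(2)*sqrt(sqrt(2)/4 + 1/2)*sin(5*pi/16)*sin(7*pi/16)**2/8 - sqrt(6)*sqrt(sqrt(2)/4 + 1/2)*sin(5*pi/16)*sin(7*pi/16)**2/8 - 3*sqrt(2)*sqrt(1/2 - sqrt(2)/4)*sin(7*pi/16)**2*cos(5*pi/16)/8 - sqrt(6)*sqrt(1/2 - sqrt(2)/4)*sin(5*pi/16)*sin(7*pi/16)**2/8 - sqrt(6)*sqrt(1/2 - sqrt(2)/4)*sin(7*pi/16)**2*cos(5*pi/16)/8 - sqrt(2)*sqrt(1/2 - sqrt(2)/4)*sin(5*pi/16)*sin(7*pi/16)**2/8 - 3*sqrt(2)*sqrt(sqrt(2)/4 + 1/2)*sin(5*pi/16)*cos(7*pi/16)**2/8 - sqrt(6)*sqrt(sqrt(2)/4 + 1/2)*sin(5*pi/16)*cos(7*pi/16)**2/8 - 3*sqrt(2)*sqrt(1/2 - sqrt(2)/4)*cos(5*pi/16)*cos(7*pi/16)**2/8 - sqrt(6)*sqrt(1/2 - sqrt(2)/4)*sin(5*pi/16)*cos(7*pi/16)**2/8 - sqrt(6)*sqrt(1/2 - sqrt(2)/4)*cos(5*pi/16)*cos(7*pi/16)**2/8 - sqrt(2)*sqrt(1/2 - sqrt(2)/4)*sin(5*pi/16)*cos(7*pi/16)**2/8 + sqrt(2)*sqrt(sqrt(2)/4 + 1/2)*cos(5*pi/16)*cos(7*pi/16)**2/8 + sqrt(6)*sqrt(sqrt(2)/4 + 1/2)*cos(5*pi/16)*cos(7*pi/16)**2/8 + sqrt(2)*sqrt(sqrt(2)/4 + 1/2)*sin(7*pi/16)**2*cos(5*pi/16)/8 + sqrt(6)*sqrt(sqrt(2)/4 + 1/2)*sin(7*pi/16)**2*cos(5*pi/16)/8.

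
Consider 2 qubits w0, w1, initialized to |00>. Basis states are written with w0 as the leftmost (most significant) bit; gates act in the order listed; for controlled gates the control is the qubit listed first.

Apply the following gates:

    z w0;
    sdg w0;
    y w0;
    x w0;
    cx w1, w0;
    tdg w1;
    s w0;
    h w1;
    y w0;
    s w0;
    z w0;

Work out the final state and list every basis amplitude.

The final amplitudes are 0 on |00>, 0 on |01>, sqrt(2)*I/2 on |10>, sqrt(2)*I/2 on |11>.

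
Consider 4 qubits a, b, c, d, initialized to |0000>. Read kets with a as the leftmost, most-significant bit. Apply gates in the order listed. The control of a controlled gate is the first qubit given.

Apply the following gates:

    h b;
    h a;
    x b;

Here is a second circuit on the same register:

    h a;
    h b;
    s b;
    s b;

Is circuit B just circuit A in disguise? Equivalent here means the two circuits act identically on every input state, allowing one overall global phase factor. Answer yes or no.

No: there is an input state on which the two circuits produce genuinely different outputs (not merely differing by a phase).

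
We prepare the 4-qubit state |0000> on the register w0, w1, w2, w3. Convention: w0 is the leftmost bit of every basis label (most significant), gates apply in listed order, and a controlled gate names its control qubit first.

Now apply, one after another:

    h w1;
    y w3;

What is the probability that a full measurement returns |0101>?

The probability of measuring |0101> is 1/2.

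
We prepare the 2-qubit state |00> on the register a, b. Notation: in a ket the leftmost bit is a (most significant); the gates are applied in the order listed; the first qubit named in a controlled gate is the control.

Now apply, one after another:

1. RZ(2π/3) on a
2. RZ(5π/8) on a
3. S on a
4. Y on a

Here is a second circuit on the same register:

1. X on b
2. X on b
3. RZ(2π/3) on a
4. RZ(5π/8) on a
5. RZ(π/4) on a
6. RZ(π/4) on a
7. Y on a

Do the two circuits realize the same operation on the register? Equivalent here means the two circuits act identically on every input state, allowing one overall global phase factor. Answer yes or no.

Yes: on every input state the two circuits agree up to one overall phase factor.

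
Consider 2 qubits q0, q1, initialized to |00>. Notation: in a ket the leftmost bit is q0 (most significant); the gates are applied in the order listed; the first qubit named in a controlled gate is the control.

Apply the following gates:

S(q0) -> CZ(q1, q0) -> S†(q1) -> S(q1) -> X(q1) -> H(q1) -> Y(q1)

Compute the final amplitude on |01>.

|01> carries amplitude sqrt(2)*I/2 in the final state.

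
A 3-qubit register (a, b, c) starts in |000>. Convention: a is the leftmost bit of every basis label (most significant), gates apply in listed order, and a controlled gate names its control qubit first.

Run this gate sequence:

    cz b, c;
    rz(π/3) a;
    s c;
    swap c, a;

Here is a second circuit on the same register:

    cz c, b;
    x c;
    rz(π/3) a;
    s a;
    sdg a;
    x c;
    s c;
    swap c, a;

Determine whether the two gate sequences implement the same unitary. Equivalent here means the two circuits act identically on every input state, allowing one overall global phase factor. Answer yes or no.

Yes, they are equivalent — the unitaries differ by at most a global phase.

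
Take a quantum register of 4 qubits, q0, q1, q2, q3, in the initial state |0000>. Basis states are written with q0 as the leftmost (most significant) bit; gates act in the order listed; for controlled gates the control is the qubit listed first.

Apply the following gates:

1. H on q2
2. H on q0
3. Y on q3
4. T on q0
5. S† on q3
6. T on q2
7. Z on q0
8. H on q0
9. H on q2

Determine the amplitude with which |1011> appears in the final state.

|1011> carries amplitude 1/4 - I/4 in the final state.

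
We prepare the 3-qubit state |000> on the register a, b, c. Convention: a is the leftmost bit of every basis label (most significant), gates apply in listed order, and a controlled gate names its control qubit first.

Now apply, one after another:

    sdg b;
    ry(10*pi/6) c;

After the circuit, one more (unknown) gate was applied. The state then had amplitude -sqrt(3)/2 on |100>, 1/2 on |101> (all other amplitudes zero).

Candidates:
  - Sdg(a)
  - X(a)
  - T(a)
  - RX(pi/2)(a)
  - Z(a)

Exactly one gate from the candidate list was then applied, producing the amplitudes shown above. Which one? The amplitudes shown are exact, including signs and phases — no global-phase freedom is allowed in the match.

The unique candidate consistent with the amplitudes is X(a).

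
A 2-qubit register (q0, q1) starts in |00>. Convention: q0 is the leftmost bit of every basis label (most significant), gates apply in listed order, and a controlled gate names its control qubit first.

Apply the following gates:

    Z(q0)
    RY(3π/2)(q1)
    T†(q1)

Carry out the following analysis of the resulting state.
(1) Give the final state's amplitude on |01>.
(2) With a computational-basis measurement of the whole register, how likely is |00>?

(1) The final state's coefficient on |01> equals -sqrt(2)*exp(3*I*pi/4)/2.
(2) A full measurement returns |00> with probability 1/2.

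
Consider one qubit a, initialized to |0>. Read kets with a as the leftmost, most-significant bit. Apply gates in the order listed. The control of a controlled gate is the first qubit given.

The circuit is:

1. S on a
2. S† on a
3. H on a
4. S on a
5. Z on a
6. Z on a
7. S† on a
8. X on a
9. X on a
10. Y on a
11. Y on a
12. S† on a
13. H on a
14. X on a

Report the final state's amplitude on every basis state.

The resulting statevector has amplitude 1/2 + I/2 on |0>, 1/2 - I/2 on |1>.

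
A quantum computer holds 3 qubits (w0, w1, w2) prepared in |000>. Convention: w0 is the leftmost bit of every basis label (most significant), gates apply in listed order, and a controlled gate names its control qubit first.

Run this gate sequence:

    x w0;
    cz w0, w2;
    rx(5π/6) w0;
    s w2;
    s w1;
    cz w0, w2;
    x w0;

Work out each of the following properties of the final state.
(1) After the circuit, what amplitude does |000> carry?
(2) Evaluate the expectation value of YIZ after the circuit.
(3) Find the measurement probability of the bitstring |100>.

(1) The amplitude on |000> is -sqrt(2)/4 + sqrt(6)/4.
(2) The observable YIZ averages to -1/2.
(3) Outcome |100> occurs with probability sqrt(3)/4 + 1/2.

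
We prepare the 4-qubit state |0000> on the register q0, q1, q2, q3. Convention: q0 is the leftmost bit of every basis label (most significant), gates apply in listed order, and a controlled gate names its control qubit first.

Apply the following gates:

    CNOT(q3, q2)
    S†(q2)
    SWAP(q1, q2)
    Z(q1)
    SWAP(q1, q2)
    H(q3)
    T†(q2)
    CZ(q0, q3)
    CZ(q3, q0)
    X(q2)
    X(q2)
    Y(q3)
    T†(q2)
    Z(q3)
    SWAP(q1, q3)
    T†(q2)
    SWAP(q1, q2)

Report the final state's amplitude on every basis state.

The final amplitudes are -sqrt(2)*I/2 on |0000>, -sqrt(2)*I/2 on |0010>, and 0 on every other basis state.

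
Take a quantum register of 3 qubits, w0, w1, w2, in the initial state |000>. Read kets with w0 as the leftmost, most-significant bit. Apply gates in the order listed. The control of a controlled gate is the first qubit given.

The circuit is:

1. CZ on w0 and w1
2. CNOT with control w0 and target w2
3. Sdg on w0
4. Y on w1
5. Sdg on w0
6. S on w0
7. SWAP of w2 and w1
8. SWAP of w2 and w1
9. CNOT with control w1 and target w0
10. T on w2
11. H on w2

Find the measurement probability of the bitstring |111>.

The probability of measuring |111> is 1/2.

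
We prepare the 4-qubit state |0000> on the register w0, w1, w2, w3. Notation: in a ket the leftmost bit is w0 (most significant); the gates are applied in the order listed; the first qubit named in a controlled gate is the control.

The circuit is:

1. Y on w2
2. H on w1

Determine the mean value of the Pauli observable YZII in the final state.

In the final state, YZII has expectation 0.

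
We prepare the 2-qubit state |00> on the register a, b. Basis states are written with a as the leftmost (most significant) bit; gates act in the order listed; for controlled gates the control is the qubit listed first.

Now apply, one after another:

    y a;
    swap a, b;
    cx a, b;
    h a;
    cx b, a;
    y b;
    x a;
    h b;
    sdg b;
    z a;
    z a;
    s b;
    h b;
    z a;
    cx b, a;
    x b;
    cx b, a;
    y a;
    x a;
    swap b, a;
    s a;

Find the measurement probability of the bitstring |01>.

A full measurement returns |01> with probability 0. Key observation: the block from step 8 through step 13 cancels to the identity and can be dropped.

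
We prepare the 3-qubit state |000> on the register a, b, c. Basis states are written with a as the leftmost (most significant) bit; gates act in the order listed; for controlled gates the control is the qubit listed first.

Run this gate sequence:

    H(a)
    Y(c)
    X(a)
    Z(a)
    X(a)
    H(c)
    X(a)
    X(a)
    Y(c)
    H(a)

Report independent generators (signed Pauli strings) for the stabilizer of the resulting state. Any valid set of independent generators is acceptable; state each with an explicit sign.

One valid set of independent stabilizer generators is +IIX, -ZII, +IZI (any independent generating set of the same group is equally correct).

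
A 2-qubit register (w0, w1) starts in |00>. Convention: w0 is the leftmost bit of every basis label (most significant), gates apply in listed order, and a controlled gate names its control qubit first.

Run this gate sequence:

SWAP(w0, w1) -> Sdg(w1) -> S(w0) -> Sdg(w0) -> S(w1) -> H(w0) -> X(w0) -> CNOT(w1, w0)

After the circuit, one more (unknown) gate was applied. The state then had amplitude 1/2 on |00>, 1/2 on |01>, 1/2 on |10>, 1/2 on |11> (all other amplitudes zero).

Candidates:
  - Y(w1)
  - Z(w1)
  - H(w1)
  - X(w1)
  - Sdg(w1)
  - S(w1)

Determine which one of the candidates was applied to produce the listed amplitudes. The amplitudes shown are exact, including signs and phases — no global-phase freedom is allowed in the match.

The applied gate was H(w1).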